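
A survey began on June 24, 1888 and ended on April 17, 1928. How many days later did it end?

From June 24, 1888 to June 24, 1927: 39 years, of which 8 contain a Feb 29 — 31×365 + 8×366 = 14243 days.
(1900 is not a leap year (divisible by 100 but not 400).)
June 1927: 30 − 24 = 6 days remain.
Then 9 full months totalling 275 days.
April 1–17, 1928: 17 days.
Residual: 298 days.
Total: 14541 days.

14541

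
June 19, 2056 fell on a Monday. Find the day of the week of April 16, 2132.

Wednesday

Day-of-year of June 19, 2056: 171.
Day-of-year of April 16, 2132: 107.
2056 has 366 days, so 366 − 171 = 195 days remain in 2056.
Full years 2057–2131: 58 common + 17 leap = 58×365 + 17×366 = 27392 days.
Total: 195 + 27392 + 107 = 27694 days.
27694 mod 7 = 2, so 2 days after Monday is Wednesday.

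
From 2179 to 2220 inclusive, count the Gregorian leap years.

10

Years divisible by 4 in [2179, 2220]: 2180, 2184, 2188, 2192, 2196, 2200, 2204, 2208, 2212, 2216, 2220.
Of these, 2200 is divisible by 100 but not 400, so not leap.
Leap years: 11 − 1 = 10.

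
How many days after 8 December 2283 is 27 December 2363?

29238

From December 8, 2283 to December 8, 2363: 80 years, of which 19 contain a Feb 29 — 61×365 + 19×366 = 29219 days.
(2300 is not a leap year (divisible by 100 but not 400).)
Within December 2363: 27 − 8 = 19 days.
Total: 29238 days.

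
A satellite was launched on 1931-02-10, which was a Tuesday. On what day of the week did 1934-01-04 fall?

Thursday

February 10, 1931 → February 10, 1932: 365 days.
February 10, 1932 → February 10, 1933: 366 days (1932 is a leap year).
February 1933: 28 − 10 = 18 days remain (1933 is not a leap year, so February has 28 days).
Then 10 full months totalling 306 days.
January 1–4, 1934: 4 days.
Residual: 328 days.
Total: 1059 days.
1059 mod 7 = 2, so 2 days after Tuesday is Thursday.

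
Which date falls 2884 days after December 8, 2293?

November 1, 2301

Count 2884 days after December 8, 2293:
From December 8, 2293 to December 8, 2300: 7 years, of which 1 contains a Feb 29 — 6×365 + 1×366 = 2556 days.
(2300 is not a leap year (divisible by 100 but not 400).)
December 2300: 31 − 8 = 23 days remain.
Then 10 full months totalling 304 days.
November 1, 2301: 1 day.
Residual: 328 days.
Total: 2884 days.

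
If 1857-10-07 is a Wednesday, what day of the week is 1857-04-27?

Count forward from the earlier date (April 27, 1857) to the later (October 7, 1857):
April 1857: 30 − 27 = 3 days remain.
Then May (31), June (30), July (31), August (31), September (30): 31 + 30 + 31 + 31 + 30 = 153 days.
October 1–7, 1857: 7 days.
Total: 3 + 153 + 7 = 163 days.
163 mod 7 = 2, so 2 days before Wednesday is Monday.

Monday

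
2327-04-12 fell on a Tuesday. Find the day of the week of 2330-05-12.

Day-of-year of April 12, 2327: 102.
Day-of-year of May 12, 2330: 132.
2327 has 365 days, so 365 − 102 = 263 days remain in 2327.
Full years: 2328: 366; 2329: 365. Sum = 731.
Total: 263 + 731 + 132 = 1126 days.
1126 mod 7 = 6, so 6 days after Tuesday is Monday.

Monday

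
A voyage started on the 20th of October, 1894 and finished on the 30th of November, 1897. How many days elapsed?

1137

October 20, 1894 → October 20, 1895: 365 days.
October 20, 1895 → October 20, 1896: 366 days (1896 is a leap year).
October 20, 1896 → October 20, 1897: 365 days.
October 1897: 31 − 20 = 11 days remain.
November 1–30, 1897: 30 days.
Residual: 41 days.
Total: 1137 days.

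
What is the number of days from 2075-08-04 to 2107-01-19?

11490

From August 4, 2075 to August 4, 2106: 31 years, of which 7 contain a Feb 29 — 24×365 + 7×366 = 11322 days.
(2100 is not a leap year (divisible by 100 but not 400).)
August 2106: 31 − 4 = 27 days remain.
Then September (30), October (31), November (30), December (31): 30 + 31 + 30 + 31 = 122 days.
January 1–19, 2107: 19 days.
Residual: 168 days.
Total: 11490 days.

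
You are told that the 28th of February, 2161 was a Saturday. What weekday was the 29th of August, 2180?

Day-of-year of February 28, 2161: 59.
Day-of-year of August 29, 2180: 242.
2161 has 365 days, so 365 − 59 = 306 days remain in 2161.
Full years 2162–2179: 14 common + 4 leap = 14×365 + 4×366 = 6574 days.
Total: 306 + 6574 + 242 = 7122 days.
7122 mod 7 = 3, so 3 days after Saturday is Tuesday.

Tuesday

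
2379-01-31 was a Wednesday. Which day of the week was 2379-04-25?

Wednesday

January 2379: 31 − 31 = 0 days remain.
Then February 2379 (28), March (31): 28 + 31 = 59 days.
April 1–25, 2379: 25 days.
Total: 0 + 59 + 25 = 84 days.
84 is a multiple of 7, so 2379-04-25 falls on the same weekday: Wednesday.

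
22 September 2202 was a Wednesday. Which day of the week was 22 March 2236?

Day-of-year of September 22, 2202: 265.
Day-of-year of March 22, 2236: 82.
2202 has 365 days, so 365 − 265 = 100 days remain in 2202.
Full years 2203–2235: 25 common + 8 leap = 25×365 + 8×366 = 12053 days.
Total: 100 + 12053 + 82 = 12235 days.
12235 mod 7 = 6, so 6 days after Wednesday is Tuesday.

Tuesday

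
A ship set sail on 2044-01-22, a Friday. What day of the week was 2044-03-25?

Friday

January 2044: 31 − 22 = 9 days remain.
Then February 2044 (29): 29 days.
March 1–25, 2044: 25 days.
Total: 9 + 29 + 25 = 63 days.
63 is a multiple of 7, so 2044-03-25 falls on the same weekday: Friday.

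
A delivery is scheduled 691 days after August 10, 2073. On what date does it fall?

July 2, 2075

Count 691 days after August 10, 2073:
August 10, 2073 → August 10, 2074: 365 days.
August 2074: 31 − 10 = 21 days remain.
Then 10 full months totalling 303 days.
July 1–2, 2075: 2 days.
Residual: 326 days.
Total: 691 days.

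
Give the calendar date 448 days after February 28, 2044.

May 21, 2045

Count 448 days after February 28, 2044:
Day-of-year of February 28, 2044: 59.
Day-of-year of May 21, 2045: 141.
2044 has 366 days, so 366 − 59 = 307 days remain in 2044.
Total: 307 + 141 = 448 days.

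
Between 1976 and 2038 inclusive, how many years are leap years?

16

Years divisible by 4: 1976, 1980, …, 2036 — 16 in all.
2000 is divisible by 400, so still leap.
No century exceptions apply. Count: 16.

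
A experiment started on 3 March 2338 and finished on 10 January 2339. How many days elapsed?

March 2338: 31 − 3 = 28 days remain.
Then 9 full months totalling 275 days.
January 1–10, 2339: 10 days.
Total: 28 + 275 + 10 = 313 days.

313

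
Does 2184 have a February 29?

2184 is a leap year.

Yes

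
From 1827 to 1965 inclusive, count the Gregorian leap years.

34

Years divisible by 4: 1828, 1832, …, 1964 — 35 in all.
Of these, 1900 is divisible by 100 but not 400, so not leap.
Leap years: 35 − 1 = 34.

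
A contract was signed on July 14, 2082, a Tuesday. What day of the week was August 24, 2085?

Day-of-year of July 14, 2082: 195.
Day-of-year of August 24, 2085: 236.
2082 has 365 days, so 365 − 195 = 170 days remain in 2082.
Full years: 2083: 365; 2084: 366. Sum = 731.
Total: 170 + 731 + 236 = 1137 days.
1137 mod 7 = 3, so 3 days after Tuesday is Friday.

Friday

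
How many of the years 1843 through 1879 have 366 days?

9

Years divisible by 4 in [1843, 1879]: 1844, 1848, 1852, 1856, 1860, 1864, 1868, 1872, 1876.
No century exceptions apply. Count: 9.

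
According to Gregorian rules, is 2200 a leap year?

No

2200 is not a leap year (divisible by 100 but not 400).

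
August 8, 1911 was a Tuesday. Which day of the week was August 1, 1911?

Count forward from the earlier date (August 1, 1911) to the later (August 8, 1911):
Within August 1911: 8 − 1 = 7 days.
7 is a multiple of 7, so August 1, 1911 falls on the same weekday: Tuesday.

Tuesday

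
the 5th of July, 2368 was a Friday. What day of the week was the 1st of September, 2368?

Sunday

July 2368: 31 − 5 = 26 days remain.
Then August (31): 31 days.
September 1, 2368: 1 day.
Total: 26 + 31 + 1 = 58 days.
58 mod 7 = 2, so 2 days after Friday is Sunday.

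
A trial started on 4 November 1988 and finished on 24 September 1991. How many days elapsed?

1054

November 4, 1988 → November 4, 1989: 365 days.
November 4, 1989 → November 4, 1990: 365 days.
November 1990: 30 − 4 = 26 days remain.
Then 9 full months totalling 274 days.
September 1–24, 1991: 24 days.
Residual: 324 days.
Total: 1054 days.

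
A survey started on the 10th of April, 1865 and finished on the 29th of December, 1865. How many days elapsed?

263

April 1865: 30 − 10 = 20 days remain.
Then May (31), June (30), July (31), August (31), September (30), October (31), November (30): 31 + 30 + 31 + 31 + 30 + 31 + 30 = 214 days.
December 1–29, 1865: 29 days.
Total: 20 + 214 + 29 = 263 days.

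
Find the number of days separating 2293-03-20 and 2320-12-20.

10136

Day-of-year of March 20, 2293: 79.
Day-of-year of December 20, 2320: 355.
2293 has 365 days, so 365 − 79 = 286 days remain in 2293.
Full years 2294–2319: 21 common + 5 leap = 21×365 + 5×366 = 9495 days.
Total: 286 + 9495 + 355 = 10136 days.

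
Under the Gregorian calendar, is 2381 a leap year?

No

2381 is not a leap year.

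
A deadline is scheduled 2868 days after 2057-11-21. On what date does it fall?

2065-09-28

Count 2868 days after November 21, 2057:
From November 21, 2057 to November 21, 2064: 7 years, of which 2 contain a Feb 29 — 5×365 + 2×366 = 2557 days.
November 2064: 30 − 21 = 9 days remain.
Then 9 full months totalling 274 days.
September 1–28, 2065: 28 days.
Residual: 311 days.
Total: 2868 days.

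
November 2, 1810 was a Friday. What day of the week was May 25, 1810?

Count forward from the earlier date (May 25, 1810) to the later (November 2, 1810):
May 1810: 31 − 25 = 6 days remain.
Then June (30), July (31), August (31), September (30), October (31): 30 + 31 + 31 + 30 + 31 = 153 days.
November 1–2, 1810: 2 days.
Total: 6 + 153 + 2 = 161 days.
161 is a multiple of 7, so May 25, 1810 falls on the same weekday: Friday.

Friday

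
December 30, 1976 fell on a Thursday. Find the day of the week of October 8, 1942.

Count forward from the earlier date (October 8, 1942) to the later (December 30, 1976):
From October 8, 1942 to October 8, 1976: 34 years, of which 9 contain a Feb 29 — 25×365 + 9×366 = 12419 days.
October 1976: 31 − 8 = 23 days remain.
Then November (30): 30 days.
December 1–30, 1976: 30 days.
Residual: 83 days.
Total: 12502 days.
12502 is a multiple of 7, so October 8, 1942 falls on the same weekday: Thursday.

Thursday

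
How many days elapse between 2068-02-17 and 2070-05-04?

Day-of-year of February 17, 2068: 48.
Day-of-year of May 4, 2070: 124.
2068 has 366 days, so 366 − 48 = 318 days remain in 2068.
Full years: 2069: 365. Sum = 365.
Total: 318 + 365 + 124 = 807 days.

807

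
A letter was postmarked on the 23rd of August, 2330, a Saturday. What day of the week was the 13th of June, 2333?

August 23, 2330 → August 23, 2331: 365 days.
August 23, 2331 → August 23, 2332: 366 days (2332 is a leap year).
August 2332: 31 − 23 = 8 days remain.
Then 9 full months totalling 273 days.
June 1–13, 2333: 13 days.
Residual: 294 days.
Total: 1025 days.
1025 mod 7 = 3, so 3 days after Saturday is Tuesday.

Tuesday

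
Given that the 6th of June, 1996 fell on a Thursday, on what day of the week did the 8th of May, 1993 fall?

Saturday

Count forward from the earlier date (May 8, 1993) to the later (June 6, 1996):
May 8, 1993 → May 8, 1994: 365 days.
May 8, 1994 → May 8, 1995: 365 days.
May 8, 1995 → May 8, 1996: 366 days (1996 is a leap year).
May 1996: 31 − 8 = 23 days remain.
June 1–6, 1996: 6 days.
Residual: 29 days.
Total: 1125 days.
1125 mod 7 = 5, so 5 days before Thursday is Saturday.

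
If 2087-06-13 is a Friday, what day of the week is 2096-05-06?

From June 13, 2087 to June 13, 2095: 8 years, of which 2 contain a Feb 29 — 6×365 + 2×366 = 2922 days.
June 2095: 30 − 13 = 17 days remain.
Then 10 full months totalling 305 days.
May 1–6, 2096: 6 days.
Residual: 328 days.
Total: 3250 days.
3250 mod 7 = 2, so 2 days after Friday is Sunday.

Sunday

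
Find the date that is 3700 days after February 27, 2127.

April 15, 2137

Count 3700 days after February 27, 2127:
From February 27, 2127 to February 27, 2137: 10 years, of which 3 contain a Feb 29 — 7×365 + 3×366 = 3653 days.
February 2137: 28 − 27 = 1 day remains (2137 is not a leap year, so February has 28 days).
Then March (31): 31 days.
April 1–15, 2137: 15 days.
Residual: 47 days.
Total: 3700 days.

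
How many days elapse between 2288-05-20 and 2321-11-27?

12243

Day-of-year of May 20, 2288: 141.
Day-of-year of November 27, 2321: 331.
2288 has 366 days, so 366 − 141 = 225 days remain in 2288.
Full years 2289–2320: 25 common + 7 leap = 25×365 + 7×366 = 11687 days.
Total: 225 + 11687 + 331 = 12243 days.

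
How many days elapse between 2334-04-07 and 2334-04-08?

1

Within April 2334: 8 − 7 = 1 day.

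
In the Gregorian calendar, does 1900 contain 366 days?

No

1900 is not a leap year (divisible by 100 but not 400).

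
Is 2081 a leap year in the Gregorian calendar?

No

2081 is not a leap year.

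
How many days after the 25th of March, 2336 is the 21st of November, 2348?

4624

Day-of-year of March 25, 2336: 85.
Day-of-year of November 21, 2348: 326.
2336 has 366 days, so 366 − 85 = 281 days remain in 2336.
Full years 2337–2347: 9 common + 2 leap = 9×365 + 2×366 = 4017 days.
Total: 281 + 4017 + 326 = 4624 days.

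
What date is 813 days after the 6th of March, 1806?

the 27th of May, 1808

Count 813 days after March 6, 1806:
March 6, 1806 → March 6, 1807: 365 days.
March 6, 1807 → March 6, 1808: 366 days (1808 is a leap year).
March 1808: 31 − 6 = 25 days remain.
Then April (30): 30 days.
May 1–27, 1808: 27 days.
Residual: 82 days.
Total: 813 days.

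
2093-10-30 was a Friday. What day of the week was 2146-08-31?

Day-of-year of October 30, 2093: 303.
Day-of-year of August 31, 2146: 243.
2093 has 365 days, so 365 − 303 = 62 days remain in 2093.
Full years 2094–2145: 40 common + 12 leap = 40×365 + 12×366 = 18992 days.
Total: 62 + 18992 + 243 = 19297 days.
19297 mod 7 = 5, so 5 days after Friday is Wednesday.

Wednesday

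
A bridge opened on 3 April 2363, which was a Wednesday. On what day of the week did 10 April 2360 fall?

Sunday

Count forward from the earlier date (April 10, 2360) to the later (April 3, 2363):
April 10, 2360 → April 10, 2361: 365 days.
April 10, 2361 → April 10, 2362: 365 days.
April 2362: 30 − 10 = 20 days remain.
Then 11 full months totalling 335 days.
April 1–3, 2363: 3 days.
Residual: 358 days.
Total: 1088 days.
1088 mod 7 = 3, so 3 days before Wednesday is Sunday.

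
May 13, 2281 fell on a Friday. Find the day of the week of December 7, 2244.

Saturday

Count forward from the earlier date (December 7, 2244) to the later (May 13, 2281):
From December 7, 2244 to December 7, 2280: 36 years, of which 9 contain a Feb 29 — 27×365 + 9×366 = 13149 days.
December 2280: 31 − 7 = 24 days remain.
Then January (31), February 2281 (28), March (31), April (30): 31 + 28 + 31 + 30 = 120 days.
May 1–13, 2281: 13 days.
Residual: 157 days.
Total: 13306 days.
13306 mod 7 = 6, so 6 days before Friday is Saturday.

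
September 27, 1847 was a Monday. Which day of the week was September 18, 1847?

Saturday

Count forward from the earlier date (September 18, 1847) to the later (September 27, 1847):
Within September 1847: 27 − 18 = 9 days.
9 mod 7 = 2, so 2 days before Monday is Saturday.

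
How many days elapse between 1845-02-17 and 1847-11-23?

1009

Day-of-year of February 17, 1845: 48.
Day-of-year of November 23, 1847: 327.
1845 has 365 days, so 365 − 48 = 317 days remain in 1845.
Full years: 1846: 365. Sum = 365.
Total: 317 + 365 + 327 = 1009 days.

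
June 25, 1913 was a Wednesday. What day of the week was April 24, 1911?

Count forward from the earlier date (April 24, 1911) to the later (June 25, 1913):
April 24, 1911 → April 24, 1912: 366 days (1912 is a leap year).
April 24, 1912 → April 24, 1913: 365 days.
April 1913: 30 − 24 = 6 days remain.
Then May (31): 31 days.
June 1–25, 1913: 25 days.
Residual: 62 days.
Total: 793 days.
793 mod 7 = 2, so 2 days before Wednesday is Monday.

Monday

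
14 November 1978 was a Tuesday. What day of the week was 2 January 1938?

Count forward from the earlier date (January 2, 1938) to the later (November 14, 1978):
Day-of-year of January 2, 1938: 2.
Day-of-year of November 14, 1978: 318.
1938 has 365 days, so 365 − 2 = 363 days remain in 1938.
Full years 1939–1977: 29 common + 10 leap = 29×365 + 10×366 = 14245 days.
Total: 363 + 14245 + 318 = 14926 days.
14926 mod 7 = 2, so 2 days before Tuesday is Sunday.

Sunday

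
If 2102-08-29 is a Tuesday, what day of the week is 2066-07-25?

Sunday

Count forward from the earlier date (July 25, 2066) to the later (August 29, 2102):
From July 25, 2066 to July 25, 2102: 36 years, of which 8 contain a Feb 29 — 28×365 + 8×366 = 13148 days.
(2100 is not a leap year (divisible by 100 but not 400).)
July 2102: 31 − 25 = 6 days remain.
August 1–29, 2102: 29 days.
Residual: 35 days.
Total: 13183 days.
13183 mod 7 = 2, so 2 days before Tuesday is Sunday.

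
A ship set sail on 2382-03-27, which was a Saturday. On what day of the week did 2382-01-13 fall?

Count forward from the earlier date (January 13, 2382) to the later (March 27, 2382):
January 2382: 31 − 13 = 18 days remain.
Then February 2382 (28): 28 days.
March 1–27, 2382: 27 days.
Total: 18 + 28 + 27 = 73 days.
73 mod 7 = 3, so 3 days before Saturday is Wednesday.

Wednesday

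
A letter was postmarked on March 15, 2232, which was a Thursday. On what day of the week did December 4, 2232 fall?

Tuesday

March 2232: 31 − 15 = 16 days remain.
Then April (30), May (31), June (30), July (31), August (31), September (30), October (31), November (30): 30 + 31 + 30 + 31 + 31 + 30 + 31 + 30 = 244 days.
December 1–4, 2232: 4 days.
Total: 16 + 244 + 4 = 264 days.
264 mod 7 = 5, so 5 days after Thursday is Tuesday.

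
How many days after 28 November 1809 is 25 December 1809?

November 1809: 30 − 28 = 2 days remain.
December 1–25, 1809: 25 days.
Total: 2 + 25 = 27 days.

27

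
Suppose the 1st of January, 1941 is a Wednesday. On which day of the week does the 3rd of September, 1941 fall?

January 1941: 31 − 1 = 30 days remain.
Then February 1941 (28), March (31), April (30), May (31), June (30), July (31), August (31): 28 + 31 + 30 + 31 + 30 + 31 + 31 = 212 days.
September 1–3, 1941: 3 days.
Total: 30 + 212 + 3 = 245 days.
245 is a multiple of 7, so the 3rd of September, 1941 falls on the same weekday: Wednesday.

Wednesday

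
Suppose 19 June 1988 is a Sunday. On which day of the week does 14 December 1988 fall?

Wednesday

June 1988: 30 − 19 = 11 days remain.
Then July (31), August (31), September (30), October (31), November (30): 31 + 31 + 30 + 31 + 30 = 153 days.
December 1–14, 1988: 14 days.
Total: 11 + 153 + 14 = 178 days.
178 mod 7 = 3, so 3 days after Sunday is Wednesday.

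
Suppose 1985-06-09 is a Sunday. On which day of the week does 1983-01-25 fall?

Count forward from the earlier date (January 25, 1983) to the later (June 9, 1985):
Day-of-year of January 25, 1983: 25.
Day-of-year of June 9, 1985: 160.
1983 has 365 days, so 365 − 25 = 340 days remain in 1983.
Full years: 1984: 366. Sum = 366.
Total: 340 + 366 + 160 = 866 days.
866 mod 7 = 5, so 5 days before Sunday is Tuesday.

Tuesday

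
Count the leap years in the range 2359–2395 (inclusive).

Years divisible by 4 in [2359, 2395]: 2360, 2364, 2368, 2372, 2376, 2380, 2384, 2388, 2392.
No century exceptions apply. Count: 9.

9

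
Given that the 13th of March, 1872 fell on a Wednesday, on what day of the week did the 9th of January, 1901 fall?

Day-of-year of March 13, 1872: 73.
Day-of-year of January 9, 1901: 9.
1872 has 366 days, so 366 − 73 = 293 days remain in 1872.
Full years 1873–1900: 22 common + 6 leap = 22×365 + 6×366 = 10226 days.
Total: 293 + 10226 + 9 = 10528 days.
10528 is a multiple of 7, so the 9th of January, 1901 falls on the same weekday: Wednesday.

Wednesday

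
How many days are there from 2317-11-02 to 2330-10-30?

4745

Day-of-year of November 2, 2317: 306.
Day-of-year of October 30, 2330: 303.
2317 has 365 days, so 365 − 306 = 59 days remain in 2317.
Full years 2318–2329: 9 common + 3 leap = 9×365 + 3×366 = 4383 days.
Total: 59 + 4383 + 303 = 4745 days.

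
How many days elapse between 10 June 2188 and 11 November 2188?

154

June 2188: 30 − 10 = 20 days remain.
Then July (31), August (31), September (30), October (31): 31 + 31 + 30 + 31 = 123 days.
November 1–11, 2188: 11 days.
Total: 20 + 123 + 11 = 154 days.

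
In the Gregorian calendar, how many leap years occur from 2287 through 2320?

8

Years divisible by 4 in [2287, 2320]: 2288, 2292, 2296, 2300, 2304, 2308, 2312, 2316, 2320.
Of these, 2300 is divisible by 100 but not 400, so not leap.
Leap years: 9 − 1 = 8.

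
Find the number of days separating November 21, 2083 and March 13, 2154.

From November 21, 2083 to November 21, 2153: 70 years, of which 17 contain a Feb 29 — 53×365 + 17×366 = 25567 days.
(2100 is not a leap year (divisible by 100 but not 400).)
November 2153: 30 − 21 = 9 days remain.
Then December (31), January (31), February 2154 (28): 31 + 31 + 28 = 90 days.
March 1–13, 2154: 13 days.
Residual: 112 days.
Total: 25679 days.

25679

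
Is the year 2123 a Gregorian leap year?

No

2123 is not a leap year.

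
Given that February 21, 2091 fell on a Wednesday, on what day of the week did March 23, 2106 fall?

Tuesday

Day-of-year of February 21, 2091: 52.
Day-of-year of March 23, 2106: 82.
2091 has 365 days, so 365 − 52 = 313 days remain in 2091.
Full years 2092–2105: 11 common + 3 leap = 11×365 + 3×366 = 5113 days.
Total: 313 + 5113 + 82 = 5508 days.
5508 mod 7 = 6, so 6 days after Wednesday is Tuesday.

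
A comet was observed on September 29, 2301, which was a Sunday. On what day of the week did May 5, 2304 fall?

Day-of-year of September 29, 2301: 272.
Day-of-year of May 5, 2304: 126.
2301 has 365 days, so 365 − 272 = 93 days remain in 2301.
Full years: 2302: 365; 2303: 365. Sum = 730.
Total: 93 + 730 + 126 = 949 days.
949 mod 7 = 4, so 4 days after Sunday is Thursday.

Thursday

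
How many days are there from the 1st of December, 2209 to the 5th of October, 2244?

12727

From December 1, 2209 to December 1, 2243: 34 years, of which 8 contain a Feb 29 — 26×365 + 8×366 = 12418 days.
December 2243: 31 − 1 = 30 days remain.
Then 9 full months totalling 274 days.
October 1–5, 2244: 5 days.
Residual: 309 days.
Total: 12727 days.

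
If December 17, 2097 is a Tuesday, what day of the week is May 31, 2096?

Count forward from the earlier date (May 31, 2096) to the later (December 17, 2097):
May 2096: 31 − 31 = 0 days remain.
Then 18 full months totalling 548 days.
December 1–17, 2097: 17 days.
Total: 0 + 548 + 17 = 565 days.
565 mod 7 = 5, so 5 days before Tuesday is Thursday.

Thursday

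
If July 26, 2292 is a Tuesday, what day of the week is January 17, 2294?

Wednesday

July 2292: 31 − 26 = 5 days remain.
Then 17 full months totalling 518 days.
January 1–17, 2294: 17 days.
Total: 5 + 518 + 17 = 540 days.
540 mod 7 = 1, so 1 day after Tuesday is Wednesday.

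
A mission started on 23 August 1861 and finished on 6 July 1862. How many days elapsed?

Day-of-year of August 23, 1861: 235.
Day-of-year of July 6, 1862: 187.
1861 has 365 days, so 365 − 235 = 130 days remain in 1861.
Total: 130 + 187 = 317 days.

317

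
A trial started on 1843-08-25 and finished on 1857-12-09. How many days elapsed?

5220

From August 25, 1843 to August 25, 1857: 14 years, of which 4 contain a Feb 29 — 10×365 + 4×366 = 5114 days.
August 1857: 31 − 25 = 6 days remain.
Then September (30), October (31), November (30): 30 + 31 + 30 = 91 days.
December 1–9, 1857: 9 days.
Residual: 106 days.
Total: 5220 days.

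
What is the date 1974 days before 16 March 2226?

19 October 2220

Count 1974 days before March 16, 2226:
October 19, 2220 → October 19, 2221: 365 days.
October 19, 2221 → October 19, 2222: 365 days.
October 19, 2222 → October 19, 2223: 365 days.
October 19, 2223 → October 19, 2224: 366 days (2224 is a leap year).
October 19, 2224 → October 19, 2225: 365 days.
October 2225: 31 − 19 = 12 days remain.
Then November (30), December (31), January (31), February 2226 (28): 30 + 31 + 31 + 28 = 120 days.
March 1–16, 2226: 16 days.
Residual: 148 days.
Total: 1974 days.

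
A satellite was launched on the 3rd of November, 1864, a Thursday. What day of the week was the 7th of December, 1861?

Saturday

Count forward from the earlier date (December 7, 1861) to the later (November 3, 1864):
December 7, 1861 → December 7, 1862: 365 days.
December 7, 1862 → December 7, 1863: 365 days.
December 1863: 31 − 7 = 24 days remain.
Then 10 full months totalling 305 days.
November 1–3, 1864: 3 days.
Residual: 332 days.
Total: 1062 days.
1062 mod 7 = 5, so 5 days before Thursday is Saturday.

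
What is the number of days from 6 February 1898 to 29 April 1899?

447

February 6, 1898 → February 6, 1899: 365 days.
February 1899: 28 − 6 = 22 days remain (1899 is not a leap year, so February has 28 days).
Then March (31): 31 days.
April 1–29, 1899: 29 days.
Residual: 82 days.
Total: 447 days.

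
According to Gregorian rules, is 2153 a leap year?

No

2153 is not a leap year.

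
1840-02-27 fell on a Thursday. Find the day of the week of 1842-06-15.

February 27, 1840 → February 27, 1841: 366 days (1840 is a leap year).
February 27, 1841 → February 27, 1842: 365 days.
February 1842: 28 − 27 = 1 day remains (1842 is not a leap year, so February has 28 days).
Then March (31), April (30), May (31): 31 + 30 + 31 = 92 days.
June 1–15, 1842: 15 days.
Residual: 108 days.
Total: 839 days.
839 mod 7 = 6, so 6 days after Thursday is Wednesday.

Wednesday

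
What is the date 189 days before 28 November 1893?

23 May 1893

Count 189 days before November 28, 1893:
May 1893: 31 − 23 = 8 days remain.
Then June (30), July (31), August (31), September (30), October (31): 30 + 31 + 31 + 30 + 31 = 153 days.
November 1–28, 1893: 28 days.
Total: 8 + 153 + 28 = 189 days.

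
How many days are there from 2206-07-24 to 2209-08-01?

1104

July 24, 2206 → July 24, 2207: 365 days.
July 24, 2207 → July 24, 2208: 366 days (2208 is a leap year).
July 24, 2208 → July 24, 2209: 365 days.
July 2209: 31 − 24 = 7 days remain.
August 1, 2209: 1 day.
Residual: 8 days.
Total: 1104 days.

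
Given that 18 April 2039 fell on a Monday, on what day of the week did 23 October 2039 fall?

April 2039: 30 − 18 = 12 days remain.
Then May (31), June (30), July (31), August (31), September (30): 31 + 30 + 31 + 31 + 30 = 153 days.
October 1–23, 2039: 23 days.
Total: 12 + 153 + 23 = 188 days.
188 mod 7 = 6, so 6 days after Monday is Sunday.

Sunday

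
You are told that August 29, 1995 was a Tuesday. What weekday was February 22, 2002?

Friday

August 29, 1995 → August 29, 1996: 366 days (1996 is a leap year).
August 29, 1996 → August 29, 1997: 365 days.
August 29, 1997 → August 29, 1998: 365 days.
August 29, 1998 → August 29, 1999: 365 days.
August 29, 1999 → August 29, 2000: 366 days (2000 is a leap year (divisible by 400)).
August 29, 2000 → August 29, 2001: 365 days.
August 2001: 31 − 29 = 2 days remain.
Then September (30), October (31), November (30), December (31), January (31): 30 + 31 + 30 + 31 + 31 = 153 days.
February 1–22, 2002: 22 days (2002 is not a leap year).
Residual: 177 days.
Total: 2369 days.
2369 mod 7 = 3, so 3 days after Tuesday is Friday.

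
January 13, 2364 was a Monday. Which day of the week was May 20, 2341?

Count forward from the earlier date (May 20, 2341) to the later (January 13, 2364):
From May 20, 2341 to May 20, 2363: 22 years, of which 5 contain a Feb 29 — 17×365 + 5×366 = 8035 days.
May 2363: 31 − 20 = 11 days remain.
Then June (30), July (31), August (31), September (30), October (31), November (30), December (31): 30 + 31 + 31 + 30 + 31 + 30 + 31 = 214 days.
January 1–13, 2364: 13 days.
Residual: 238 days.
Total: 8273 days.
8273 mod 7 = 6, so 6 days before Monday is Tuesday.

Tuesday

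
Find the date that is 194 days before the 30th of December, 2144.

the 19th of June, 2144

Count 194 days before December 30, 2144:
June 2144: 30 − 19 = 11 days remain.
Then July (31), August (31), September (30), October (31), November (30): 31 + 31 + 30 + 31 + 30 = 153 days.
December 1–30, 2144: 30 days.
Total: 11 + 153 + 30 = 194 days.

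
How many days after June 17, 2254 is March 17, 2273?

From June 17, 2254 to June 17, 2272: 18 years, of which 5 contain a Feb 29 — 13×365 + 5×366 = 6575 days.
June 2272: 30 − 17 = 13 days remain.
Then July (31), August (31), September (30), October (31), November (30), December (31), January (31), February 2273 (28): 31 + 31 + 30 + 31 + 30 + 31 + 31 + 28 = 243 days.
March 1–17, 2273: 17 days.
Residual: 273 days.
Total: 6848 days.

6848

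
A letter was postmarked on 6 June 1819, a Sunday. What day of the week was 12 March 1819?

Friday

Count forward from the earlier date (March 12, 1819) to the later (June 6, 1819):
March 1819: 31 − 12 = 19 days remain.
Then April (30), May (31): 30 + 31 = 61 days.
June 1–6, 1819: 6 days.
Total: 19 + 61 + 6 = 86 days.
86 mod 7 = 2, so 2 days before Sunday is Friday.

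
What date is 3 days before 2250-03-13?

2250-03-10

Count 3 days before March 13, 2250:
Within March 2250: 13 − 10 = 3 days.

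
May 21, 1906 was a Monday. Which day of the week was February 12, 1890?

Wednesday

Count forward from the earlier date (February 12, 1890) to the later (May 21, 1906):
From February 12, 1890 to February 12, 1906: 16 years, of which 3 contain a Feb 29 — 13×365 + 3×366 = 5843 days.
(1900 is not a leap year (divisible by 100 but not 400).)
February 1906: 28 − 12 = 16 days remain (1906 is not a leap year, so February has 28 days).
Then March (31), April (30): 31 + 30 = 61 days.
May 1–21, 1906: 21 days.
Residual: 98 days.
Total: 5941 days.
5941 mod 7 = 5, so 5 days before Monday is Wednesday.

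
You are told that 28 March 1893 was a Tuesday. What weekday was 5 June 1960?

Sunday

From March 28, 1893 to March 28, 1960: 67 years, of which 16 contain a Feb 29 — 51×365 + 16×366 = 24471 days.
(1900 is not a leap year (divisible by 100 but not 400).)
March 1960: 31 − 28 = 3 days remain.
Then April (30), May (31): 30 + 31 = 61 days.
June 1–5, 1960: 5 days.
Residual: 69 days.
Total: 24540 days.
24540 mod 7 = 5, so 5 days after Tuesday is Sunday.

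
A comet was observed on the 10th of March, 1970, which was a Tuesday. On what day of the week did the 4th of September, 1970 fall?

Friday

March 1970: 31 − 10 = 21 days remain.
Then April (30), May (31), June (30), July (31), August (31): 30 + 31 + 30 + 31 + 31 = 153 days.
September 1–4, 1970: 4 days.
Total: 21 + 153 + 4 = 178 days.
178 mod 7 = 3, so 3 days after Tuesday is Friday.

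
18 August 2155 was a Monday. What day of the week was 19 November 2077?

Friday

Count forward from the earlier date (November 19, 2077) to the later (August 18, 2155):
Day-of-year of November 19, 2077: 323.
Day-of-year of August 18, 2155: 230.
2077 has 365 days, so 365 − 323 = 42 days remain in 2077.
Full years 2078–2154: 59 common + 18 leap = 59×365 + 18×366 = 28123 days.
Total: 42 + 28123 + 230 = 28395 days.
28395 mod 7 = 3, so 3 days before Monday is Friday.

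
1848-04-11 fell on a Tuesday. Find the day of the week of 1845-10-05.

Count forward from the earlier date (October 5, 1845) to the later (April 11, 1848):
October 5, 1845 → October 5, 1846: 365 days.
October 5, 1846 → October 5, 1847: 365 days.
October 1847: 31 − 5 = 26 days remain.
Then November (30), December (31), January (31), February 1848 (29), March (31): 30 + 31 + 31 + 29 + 31 = 152 days.
April 1–11, 1848: 11 days.
Residual: 189 days.
Total: 919 days.
919 mod 7 = 2, so 2 days before Tuesday is Sunday.

Sunday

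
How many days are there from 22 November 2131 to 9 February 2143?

From November 22, 2131 to November 22, 2142: 11 years, of which 3 contain a Feb 29 — 8×365 + 3×366 = 4018 days.
November 2142: 30 − 22 = 8 days remain.
Then December (31), January (31): 31 + 31 = 62 days.
February 1–9, 2143: 9 days (2143 is not a leap year).
Residual: 79 days.
Total: 4097 days.

4097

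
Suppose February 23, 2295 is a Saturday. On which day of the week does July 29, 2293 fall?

Saturday

Count forward from the earlier date (July 29, 2293) to the later (February 23, 2295):
Day-of-year of July 29, 2293: 210.
Day-of-year of February 23, 2295: 54.
2293 has 365 days, so 365 − 210 = 155 days remain in 2293.
Full years: 2294: 365. Sum = 365.
Total: 155 + 365 + 54 = 574 days.
574 is a multiple of 7, so July 29, 2293 falls on the same weekday: Saturday.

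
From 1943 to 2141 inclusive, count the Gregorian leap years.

49

Years divisible by 4: 1944, 1948, …, 2140 — 50 in all.
Of these, 2100 is divisible by 100 but not 400, so not leap.
2000 is divisible by 400, so still leap.
Leap years: 50 − 1 = 49.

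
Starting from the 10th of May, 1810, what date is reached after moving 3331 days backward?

the 27th of March, 1801

Count 3331 days before May 10, 1810:
From March 27, 1801 to March 27, 1810: 9 years, of which 2 contain a Feb 29 — 7×365 + 2×366 = 3287 days.
March 1810: 31 − 27 = 4 days remain.
Then April (30): 30 days.
May 1–10, 1810: 10 days.
Residual: 44 days.
Total: 3331 days.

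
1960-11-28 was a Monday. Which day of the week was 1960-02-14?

Count forward from the earlier date (February 14, 1960) to the later (November 28, 1960):
February 1960: 29 − 14 = 15 days remain (1960 is a leap year, so February has 29 days).
Then March (31), April (30), May (31), June (30), July (31), August (31), September (30), October (31): 31 + 30 + 31 + 30 + 31 + 31 + 30 + 31 = 245 days.
November 1–28, 1960: 28 days.
Total: 15 + 245 + 28 = 288 days.
288 mod 7 = 1, so 1 day before Monday is Sunday.

Sunday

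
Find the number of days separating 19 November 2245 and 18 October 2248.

1064

Day-of-year of November 19, 2245: 323.
Day-of-year of October 18, 2248: 292.
2245 has 365 days, so 365 − 323 = 42 days remain in 2245.
Full years: 2246: 365; 2247: 365. Sum = 730.
Total: 42 + 730 + 292 = 1064 days.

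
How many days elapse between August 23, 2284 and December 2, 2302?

6674

Day-of-year of August 23, 2284: 236.
Day-of-year of December 2, 2302: 336.
2284 has 366 days, so 366 − 236 = 130 days remain in 2284.
Full years 2285–2301: 14 common + 3 leap = 14×365 + 3×366 = 6208 days.
Total: 130 + 6208 + 336 = 6674 days.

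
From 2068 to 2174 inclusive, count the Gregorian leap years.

Years divisible by 4: 2068, 2072, …, 2172 — 27 in all.
Of these, 2100 is divisible by 100 but not 400, so not leap.
Leap years: 27 − 1 = 26.

26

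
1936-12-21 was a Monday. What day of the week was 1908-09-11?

Count forward from the earlier date (September 11, 1908) to the later (December 21, 1936):
From September 11, 1908 to September 11, 1936: 28 years, of which 7 contain a Feb 29 — 21×365 + 7×366 = 10227 days.
September 1936: 30 − 11 = 19 days remain.
Then October (31), November (30): 31 + 30 = 61 days.
December 1–21, 1936: 21 days.
Residual: 101 days.
Total: 10328 days.
10328 mod 7 = 3, so 3 days before Monday is Friday.

Friday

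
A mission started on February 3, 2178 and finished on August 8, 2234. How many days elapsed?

Day-of-year of February 3, 2178: 34.
Day-of-year of August 8, 2234: 220.
2178 has 365 days, so 365 − 34 = 331 days remain in 2178.
Full years 2179–2233: 42 common + 13 leap = 42×365 + 13×366 = 20088 days.
Total: 331 + 20088 + 220 = 20639 days.

20639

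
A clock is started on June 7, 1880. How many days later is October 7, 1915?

12904

Day-of-year of June 7, 1880: 159.
Day-of-year of October 7, 1915: 280.
1880 has 366 days, so 366 − 159 = 207 days remain in 1880.
Full years 1881–1914: 27 common + 7 leap = 27×365 + 7×366 = 12417 days.
Total: 207 + 12417 + 280 = 12904 days.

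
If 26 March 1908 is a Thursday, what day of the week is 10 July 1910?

Day-of-year of March 26, 1908: 86.
Day-of-year of July 10, 1910: 191.
1908 has 366 days, so 366 − 86 = 280 days remain in 1908.
Full years: 1909: 365. Sum = 365.
Total: 280 + 365 + 191 = 836 days.
836 mod 7 = 3, so 3 days after Thursday is Sunday.

Sunday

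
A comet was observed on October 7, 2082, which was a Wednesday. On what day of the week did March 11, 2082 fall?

Wednesday

Count forward from the earlier date (March 11, 2082) to the later (October 7, 2082):
March 2082: 31 − 11 = 20 days remain.
Then April (30), May (31), June (30), July (31), August (31), September (30): 30 + 31 + 30 + 31 + 31 + 30 = 183 days.
October 1–7, 2082: 7 days.
Total: 20 + 183 + 7 = 210 days.
210 is a multiple of 7, so March 11, 2082 falls on the same weekday: Wednesday.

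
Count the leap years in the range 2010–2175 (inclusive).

Years divisible by 4: 2012, 2016, …, 2172 — 41 in all.
Of these, 2100 is divisible by 100 but not 400, so not leap.
Leap years: 41 − 1 = 40.

40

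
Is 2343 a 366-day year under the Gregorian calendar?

No

2343 is not a leap year.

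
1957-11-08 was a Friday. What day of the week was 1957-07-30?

Tuesday

Count forward from the earlier date (July 30, 1957) to the later (November 8, 1957):
July 1957: 31 − 30 = 1 day remains.
Then August (31), September (30), October (31): 31 + 30 + 31 = 92 days.
November 1–8, 1957: 8 days.
Total: 1 + 92 + 8 = 101 days.
101 mod 7 = 3, so 3 days before Friday is Tuesday.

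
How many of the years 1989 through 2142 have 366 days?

37

Years divisible by 4: 1992, 1996, …, 2140 — 38 in all.
Of these, 2100 is divisible by 100 but not 400, so not leap.
2000 is divisible by 400, so still leap.
Leap years: 38 − 1 = 37.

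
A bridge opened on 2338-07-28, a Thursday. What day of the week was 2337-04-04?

Count forward from the earlier date (April 4, 2337) to the later (July 28, 2338):
April 4, 2337 → April 4, 2338: 365 days.
April 2338: 30 − 4 = 26 days remain.
Then May (31), June (30): 31 + 30 = 61 days.
July 1–28, 2338: 28 days.
Residual: 115 days.
Total: 480 days.
480 mod 7 = 4, so 4 days before Thursday is Sunday.

Sunday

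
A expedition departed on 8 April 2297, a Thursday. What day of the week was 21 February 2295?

Count forward from the earlier date (February 21, 2295) to the later (April 8, 2297):
February 21, 2295 → February 21, 2296: 365 days.
February 21, 2296 → February 21, 2297: 366 days (2296 is a leap year).
February 2297: 28 − 21 = 7 days remain (2297 is not a leap year, so February has 28 days).
Then March (31): 31 days.
April 1–8, 2297: 8 days.
Residual: 46 days.
Total: 777 days.
777 is a multiple of 7, so 21 February 2295 falls on the same weekday: Thursday.

Thursday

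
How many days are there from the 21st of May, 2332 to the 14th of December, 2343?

Day-of-year of May 21, 2332: 142.
Day-of-year of December 14, 2343: 348.
2332 has 366 days, so 366 − 142 = 224 days remain in 2332.
Full years 2333–2342: 8 common + 2 leap = 8×365 + 2×366 = 3652 days.
Total: 224 + 3652 + 348 = 4224 days.

4224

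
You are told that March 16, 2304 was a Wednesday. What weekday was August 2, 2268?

Sunday

Count forward from the earlier date (August 2, 2268) to the later (March 16, 2304):
Day-of-year of August 2, 2268: 215.
Day-of-year of March 16, 2304: 76.
2268 has 366 days, so 366 − 215 = 151 days remain in 2268.
Full years 2269–2303: 28 common + 7 leap = 28×365 + 7×366 = 12782 days.
Total: 151 + 12782 + 76 = 13009 days.
13009 mod 7 = 3, so 3 days before Wednesday is Sunday.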